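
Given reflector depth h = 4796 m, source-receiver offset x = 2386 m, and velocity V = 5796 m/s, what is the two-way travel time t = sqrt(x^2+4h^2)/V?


x^2 + 4h^2 = 2386^2 + 4*4796^2 = 5692996 + 92006464 = 97699460
sqrt(97699460) = 9884.3037
t = 9884.3037 / 5796 = 1.7054 s

1.7054


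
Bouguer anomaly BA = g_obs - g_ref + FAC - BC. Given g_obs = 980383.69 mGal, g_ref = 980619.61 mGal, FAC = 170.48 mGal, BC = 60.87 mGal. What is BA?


BA = g_obs - g_ref + FAC - BC
= 980383.69 - 980619.61 + 170.48 - 60.87
= -126.31 mGal

-126.31


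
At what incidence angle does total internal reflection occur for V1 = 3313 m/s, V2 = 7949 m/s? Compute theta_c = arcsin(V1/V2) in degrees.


V1/V2 = 3313/7949 = 0.416782
theta_c = arcsin(0.416782) = 24.6316 degrees

24.6316


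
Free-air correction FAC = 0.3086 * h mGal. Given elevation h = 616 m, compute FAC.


FAC = 0.3086 * h
= 0.3086 * 616
= 190.0976 mGal

190.0976


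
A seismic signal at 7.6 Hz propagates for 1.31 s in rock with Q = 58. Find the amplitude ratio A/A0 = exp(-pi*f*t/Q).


pi*f*t/Q = pi*7.6*1.31/58 = 0.539271
A/A0 = exp(-0.539271) = 0.583173

0.583173


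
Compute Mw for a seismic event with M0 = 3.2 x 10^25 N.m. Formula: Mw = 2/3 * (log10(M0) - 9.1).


log10(M0) = log10(3.2 x 10^25) = 25.5051
Mw = 2/3 * (25.5051 - 9.1)
= 2/3 * 16.4051
= 10.94

10.94


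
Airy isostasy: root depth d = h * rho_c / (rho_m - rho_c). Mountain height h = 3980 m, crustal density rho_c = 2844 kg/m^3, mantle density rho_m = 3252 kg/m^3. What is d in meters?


rho_m - rho_c = 3252 - 2844 = 408
d = 3980 * 2844 / 408
= 11319120 / 408
= 27742.94 m

27742.94


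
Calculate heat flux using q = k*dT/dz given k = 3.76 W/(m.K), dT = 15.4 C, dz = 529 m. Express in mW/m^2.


q = k * dT / dz * 1000
= 3.76 * 15.4 / 529 * 1000
= 0.109459 * 1000
= 109.4594 mW/m^2

109.4594


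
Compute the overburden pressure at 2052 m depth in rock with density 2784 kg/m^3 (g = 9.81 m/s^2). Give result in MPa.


P = rho * g * z / 1e6
= 2784 * 9.81 * 2052 / 1e6
= 56042254.08 / 1e6
= 56.0423 MPa

56.0423


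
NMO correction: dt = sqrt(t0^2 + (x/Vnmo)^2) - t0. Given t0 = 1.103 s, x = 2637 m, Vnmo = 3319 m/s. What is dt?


x/Vnmo = 2637/3319 = 0.794516
(x/Vnmo)^2 = 0.631256
t0^2 = 1.216609
sqrt(1.216609 + 0.631256) = 1.359362
dt = 1.359362 - 1.103 = 0.256362

0.256362


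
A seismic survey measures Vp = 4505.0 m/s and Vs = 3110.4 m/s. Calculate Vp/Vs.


Vp/Vs = 4505.0 / 3110.4
= 1.4484

1.4484


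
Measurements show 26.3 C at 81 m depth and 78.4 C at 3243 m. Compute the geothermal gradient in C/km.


dT = 78.4 - 26.3 = 52.1 C
dz = 3243 - 81 = 3162 m
gradient = dT/dz * 1000 = 52.1/3162 * 1000 = 16.4769 C/km

16.4769


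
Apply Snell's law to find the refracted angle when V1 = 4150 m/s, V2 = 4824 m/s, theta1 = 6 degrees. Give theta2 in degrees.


sin(theta1) = sin(6 deg) = 0.104528
sin(theta2) = V2/V1 * sin(theta1) = 4824/4150 * 0.104528 = 0.121505
theta2 = arcsin(0.121505) = 6.979 degrees

6.979


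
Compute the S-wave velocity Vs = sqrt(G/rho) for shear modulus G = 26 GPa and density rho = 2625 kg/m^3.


Convert G to Pa: G = 26e9 Pa
Compute G/rho = 26e9 / 2625 = 9904761.9048
Vs = sqrt(9904761.9048) = 3147.18 m/s

3147.18


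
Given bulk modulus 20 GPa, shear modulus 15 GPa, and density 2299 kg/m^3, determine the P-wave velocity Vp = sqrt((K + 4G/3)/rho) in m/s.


First compute the effective modulus:
K + 4G/3 = 20e9 + 4*15e9/3 = 40000000000.0 Pa
Then divide by density:
40000000000.0 / 2299 = 17398869.0735 Pa/(kg/m^3)
Take the square root:
Vp = sqrt(17398869.0735) = 4171.2 m/s

4171.2


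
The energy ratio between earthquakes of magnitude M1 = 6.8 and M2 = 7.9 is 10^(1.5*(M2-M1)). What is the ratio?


M2 - M1 = 7.9 - 6.8 = 1.1
1.5 * 1.1 = 1.65
ratio = 10^1.65 = 44.67

44.67


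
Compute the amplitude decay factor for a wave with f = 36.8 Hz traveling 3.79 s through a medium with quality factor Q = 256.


pi*f*t/Q = pi*36.8*3.79/256 = 1.711579
A/A0 = exp(-1.711579) = 0.18058

0.18058


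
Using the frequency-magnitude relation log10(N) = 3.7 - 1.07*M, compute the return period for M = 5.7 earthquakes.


log10(N) = 3.7 - 1.07*5.7 = -2.399
N = 10^-2.399 = 0.00399
T = 1/N = 1/0.00399 = 250.6109 years

250.6109


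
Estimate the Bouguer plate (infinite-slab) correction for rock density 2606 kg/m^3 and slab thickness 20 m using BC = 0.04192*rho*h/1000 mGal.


BC = 0.04192 * rho * h / 1000
= 0.04192 * 2606 * 20 / 1000
= 2.1849 mGal

2.1849


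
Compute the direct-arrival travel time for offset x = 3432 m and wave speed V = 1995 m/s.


t = x / V
= 3432 / 1995
= 1.7203 s

1.7203


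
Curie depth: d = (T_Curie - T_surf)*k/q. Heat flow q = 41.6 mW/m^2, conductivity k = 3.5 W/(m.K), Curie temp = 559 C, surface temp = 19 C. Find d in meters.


T_Curie - T_surf = 559 - 19 = 540 C
Convert q to W/m^2: 41.6 mW/m^2 = 0.0416 W/m^2
d = 540 * 3.5 / 0.0416 = 45432.69 m

45432.69


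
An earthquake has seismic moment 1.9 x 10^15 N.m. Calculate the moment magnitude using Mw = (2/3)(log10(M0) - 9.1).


log10(M0) = log10(1.9 x 10^15) = 15.2788
Mw = 2/3 * (15.2788 - 9.1)
= 2/3 * 6.1788
= 4.12

4.12


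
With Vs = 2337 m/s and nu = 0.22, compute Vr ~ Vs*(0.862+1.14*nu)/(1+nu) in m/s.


Numerator factor = 0.862 + 1.14*0.22 = 1.1128
Denominator = 1 + 0.22 = 1.22
Vr = 2337 * 1.1128 / 1.22 = 2131.65 m/s

2131.65


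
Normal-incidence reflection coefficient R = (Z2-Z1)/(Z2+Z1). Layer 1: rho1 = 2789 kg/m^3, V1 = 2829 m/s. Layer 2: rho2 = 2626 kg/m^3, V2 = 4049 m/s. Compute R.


Z1 = 2789 * 2829 = 7890081
Z2 = 2626 * 4049 = 10632674
R = (10632674 - 7890081) / (10632674 + 7890081) = 2742593 / 18522755 = 0.1481

0.1481


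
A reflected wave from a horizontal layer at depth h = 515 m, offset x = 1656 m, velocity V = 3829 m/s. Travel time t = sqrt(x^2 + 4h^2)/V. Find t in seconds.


x^2 + 4h^2 = 1656^2 + 4*515^2 = 2742336 + 1060900 = 3803236
sqrt(3803236) = 1950.1887
t = 1950.1887 / 3829 = 0.5093 s

0.5093


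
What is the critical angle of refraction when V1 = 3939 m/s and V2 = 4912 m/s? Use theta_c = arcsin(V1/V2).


V1/V2 = 3939/4912 = 0.801914
theta_c = arcsin(0.801914) = 53.3132 degrees

53.3132


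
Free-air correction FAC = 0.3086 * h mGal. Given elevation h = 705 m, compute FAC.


FAC = 0.3086 * h
= 0.3086 * 705
= 217.563 mGal

217.563


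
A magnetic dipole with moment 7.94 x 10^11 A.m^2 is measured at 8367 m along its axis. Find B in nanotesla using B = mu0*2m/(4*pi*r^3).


m = 7.94 x 10^11 = 794000000000 A.m^2
2m = 1588000000000 A.m^2
r^3 = 8367^3 = 585745966863
B = (4pi*10^-7) * 1588000000000 / (4*pi * 585745966863) * 1e9
= 1995539.65356 / 7360700905466.6 * 1e9
= 271.1073 nT

271.1073


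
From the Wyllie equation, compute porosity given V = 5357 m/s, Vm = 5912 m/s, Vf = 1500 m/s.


1/V - 1/Vm = 1/5357 - 1/5912 = 1.752e-05
1/Vf - 1/Vm = 1/1500 - 1/5912 = 0.00049752
phi = 1.752e-05 / 0.00049752 = 0.0352

0.0352


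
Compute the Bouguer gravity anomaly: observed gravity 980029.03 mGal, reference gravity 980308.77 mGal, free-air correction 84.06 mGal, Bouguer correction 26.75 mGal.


BA = g_obs - g_ref + FAC - BC
= 980029.03 - 980308.77 + 84.06 - 26.75
= -222.43 mGal

-222.43


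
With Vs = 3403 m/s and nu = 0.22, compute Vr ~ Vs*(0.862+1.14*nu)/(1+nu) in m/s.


Numerator factor = 0.862 + 1.14*0.22 = 1.1128
Denominator = 1 + 0.22 = 1.22
Vr = 3403 * 1.1128 / 1.22 = 3103.98 m/s

3103.98


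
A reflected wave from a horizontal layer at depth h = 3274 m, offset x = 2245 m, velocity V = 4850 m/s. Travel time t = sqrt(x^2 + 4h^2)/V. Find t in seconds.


x^2 + 4h^2 = 2245^2 + 4*3274^2 = 5040025 + 42876304 = 47916329
sqrt(47916329) = 6922.1622
t = 6922.1622 / 4850 = 1.4272 s

1.4272


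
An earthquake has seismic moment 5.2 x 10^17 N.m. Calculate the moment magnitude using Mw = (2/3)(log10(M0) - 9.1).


log10(M0) = log10(5.2 x 10^17) = 17.716
Mw = 2/3 * (17.716 - 9.1)
= 2/3 * 8.616
= 5.74

5.74


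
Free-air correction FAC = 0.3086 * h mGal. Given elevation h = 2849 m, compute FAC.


FAC = 0.3086 * h
= 0.3086 * 2849
= 879.2014 mGal

879.2014


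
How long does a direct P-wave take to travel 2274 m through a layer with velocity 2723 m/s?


t = x / V
= 2274 / 2723
= 0.8351 s

0.8351


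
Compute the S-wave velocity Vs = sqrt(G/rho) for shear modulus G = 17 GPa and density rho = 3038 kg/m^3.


Convert G to Pa: G = 17e9 Pa
Compute G/rho = 17e9 / 3038 = 5595786.7018
Vs = sqrt(5595786.7018) = 2365.54 m/s

2365.54


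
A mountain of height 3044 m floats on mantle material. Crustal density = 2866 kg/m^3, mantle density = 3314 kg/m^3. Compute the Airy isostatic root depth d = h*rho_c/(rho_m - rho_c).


rho_m - rho_c = 3314 - 2866 = 448
d = 3044 * 2866 / 448
= 8724104 / 448
= 19473.45 m

19473.45


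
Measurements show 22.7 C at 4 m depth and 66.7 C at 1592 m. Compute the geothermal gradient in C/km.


dT = 66.7 - 22.7 = 44.0 C
dz = 1592 - 4 = 1588 m
gradient = dT/dz * 1000 = 44.0/1588 * 1000 = 27.7078 C/km

27.7078


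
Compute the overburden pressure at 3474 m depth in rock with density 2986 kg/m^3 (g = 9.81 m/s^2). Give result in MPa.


P = rho * g * z / 1e6
= 2986 * 9.81 * 3474 / 1e6
= 101762700.84 / 1e6
= 101.7627 MPa

101.7627


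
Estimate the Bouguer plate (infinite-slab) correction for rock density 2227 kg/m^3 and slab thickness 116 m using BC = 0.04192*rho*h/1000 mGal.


BC = 0.04192 * rho * h / 1000
= 0.04192 * 2227 * 116 / 1000
= 10.8293 mGal

10.8293


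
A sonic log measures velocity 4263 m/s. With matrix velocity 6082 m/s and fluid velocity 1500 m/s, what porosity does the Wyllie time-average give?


1/V - 1/Vm = 1/4263 - 1/6082 = 7.016e-05
1/Vf - 1/Vm = 1/1500 - 1/6082 = 0.00050225
phi = 7.016e-05 / 0.00050225 = 0.1397

0.1397


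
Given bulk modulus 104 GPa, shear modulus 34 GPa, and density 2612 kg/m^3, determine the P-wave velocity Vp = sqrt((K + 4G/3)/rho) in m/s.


First compute the effective modulus:
K + 4G/3 = 104e9 + 4*34e9/3 = 149333333333.33 Pa
Then divide by density:
149333333333.33 / 2612 = 57172026.5442 Pa/(kg/m^3)
Take the square root:
Vp = sqrt(57172026.5442) = 7561.22 m/s

7561.22


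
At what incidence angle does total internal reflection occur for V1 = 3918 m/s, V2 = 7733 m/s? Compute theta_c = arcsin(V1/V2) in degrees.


V1/V2 = 3918/7733 = 0.50666
theta_c = arcsin(0.50666) = 30.4416 degrees

30.4416


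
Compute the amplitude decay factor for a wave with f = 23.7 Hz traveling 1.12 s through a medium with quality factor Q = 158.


pi*f*t/Q = pi*23.7*1.12/158 = 0.527788
A/A0 = exp(-0.527788) = 0.589909

0.589909


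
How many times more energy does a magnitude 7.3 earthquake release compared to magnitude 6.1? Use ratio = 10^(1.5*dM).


M2 - M1 = 7.3 - 6.1 = 1.2
1.5 * 1.2 = 1.8
ratio = 10^1.8 = 63.1

63.1


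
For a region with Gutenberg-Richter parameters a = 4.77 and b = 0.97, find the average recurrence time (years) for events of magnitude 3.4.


log10(N) = 4.77 - 0.97*3.4 = 1.472
N = 10^1.472 = 29.648314
T = 1/N = 1/29.648314 = 0.0337 years

0.0337


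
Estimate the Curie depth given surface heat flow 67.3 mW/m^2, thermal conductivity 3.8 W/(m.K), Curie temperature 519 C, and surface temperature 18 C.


T_Curie - T_surf = 519 - 18 = 501 C
Convert q to W/m^2: 67.3 mW/m^2 = 0.0673 W/m^2
d = 501 * 3.8 / 0.0673 = 28288.26 m

28288.26


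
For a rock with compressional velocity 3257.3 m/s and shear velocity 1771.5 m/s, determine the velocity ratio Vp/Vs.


Vp/Vs = 3257.3 / 1771.5
= 1.8387

1.8387


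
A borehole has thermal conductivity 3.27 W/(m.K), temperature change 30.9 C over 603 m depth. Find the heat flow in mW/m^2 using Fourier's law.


q = k * dT / dz * 1000
= 3.27 * 30.9 / 603 * 1000
= 0.167567 * 1000
= 167.5672 mW/m^2

167.5672


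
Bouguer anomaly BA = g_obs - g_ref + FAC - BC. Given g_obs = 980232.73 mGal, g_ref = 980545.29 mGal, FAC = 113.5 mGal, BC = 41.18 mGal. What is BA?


BA = g_obs - g_ref + FAC - BC
= 980232.73 - 980545.29 + 113.5 - 41.18
= -240.24 mGal

-240.24


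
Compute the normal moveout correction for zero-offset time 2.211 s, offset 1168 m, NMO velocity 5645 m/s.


x/Vnmo = 1168/5645 = 0.206909
(x/Vnmo)^2 = 0.042811
t0^2 = 4.888521
sqrt(4.888521 + 0.042811) = 2.22066
dt = 2.22066 - 2.211 = 0.00966

0.00966


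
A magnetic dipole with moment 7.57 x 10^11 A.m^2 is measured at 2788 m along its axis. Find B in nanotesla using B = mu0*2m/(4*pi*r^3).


m = 7.57 x 10^11 = 757000000000 A.m^2
2m = 1514000000000 A.m^2
r^3 = 2788^3 = 21670967872
B = (4pi*10^-7) * 1514000000000 / (4*pi * 21670967872) * 1e9
= 1902548.511014 / 272325413851.42 * 1e9
= 6986.3054 nT

6986.3054


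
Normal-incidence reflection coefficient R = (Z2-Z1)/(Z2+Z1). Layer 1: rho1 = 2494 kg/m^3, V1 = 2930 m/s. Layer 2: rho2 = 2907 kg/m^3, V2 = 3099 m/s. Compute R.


Z1 = 2494 * 2930 = 7307420
Z2 = 2907 * 3099 = 9008793
R = (9008793 - 7307420) / (9008793 + 7307420) = 1701373 / 16316213 = 0.1043

0.1043


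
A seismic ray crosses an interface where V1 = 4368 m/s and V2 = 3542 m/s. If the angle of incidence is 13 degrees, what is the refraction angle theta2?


sin(theta1) = sin(13 deg) = 0.224951
sin(theta2) = V2/V1 * sin(theta1) = 3542/4368 * 0.224951 = 0.182412
theta2 = arcsin(0.182412) = 10.5103 degrees

10.5103


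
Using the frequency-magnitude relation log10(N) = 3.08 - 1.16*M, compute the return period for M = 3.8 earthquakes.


log10(N) = 3.08 - 1.16*3.8 = -1.328
N = 10^-1.328 = 0.046989
T = 1/N = 1/0.046989 = 21.2814 years

21.2814


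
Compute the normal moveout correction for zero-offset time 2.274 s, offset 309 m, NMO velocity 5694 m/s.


x/Vnmo = 309/5694 = 0.054268
(x/Vnmo)^2 = 0.002945
t0^2 = 5.171076
sqrt(5.171076 + 0.002945) = 2.274647
dt = 2.274647 - 2.274 = 0.000647

6.470000e-04


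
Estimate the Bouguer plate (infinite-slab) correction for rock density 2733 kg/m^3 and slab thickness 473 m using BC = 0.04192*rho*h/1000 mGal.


BC = 0.04192 * rho * h / 1000
= 0.04192 * 2733 * 473 / 1000
= 54.1904 mGal

54.1904


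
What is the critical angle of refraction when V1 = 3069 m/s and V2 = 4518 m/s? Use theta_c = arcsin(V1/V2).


V1/V2 = 3069/4518 = 0.679283
theta_c = arcsin(0.679283) = 42.7876 degrees

42.7876


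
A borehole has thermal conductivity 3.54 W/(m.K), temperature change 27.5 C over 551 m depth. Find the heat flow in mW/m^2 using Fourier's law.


q = k * dT / dz * 1000
= 3.54 * 27.5 / 551 * 1000
= 0.176679 * 1000
= 176.6788 mW/m^2

176.6788


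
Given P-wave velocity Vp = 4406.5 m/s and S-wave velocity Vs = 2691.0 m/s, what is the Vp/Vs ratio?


Vp/Vs = 4406.5 / 2691.0
= 1.6375

1.6375


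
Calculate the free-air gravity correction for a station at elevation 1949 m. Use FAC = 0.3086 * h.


FAC = 0.3086 * h
= 0.3086 * 1949
= 601.4614 mGal

601.4614


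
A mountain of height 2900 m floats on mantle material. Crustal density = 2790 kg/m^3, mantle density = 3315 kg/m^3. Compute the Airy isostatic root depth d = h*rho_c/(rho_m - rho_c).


rho_m - rho_c = 3315 - 2790 = 525
d = 2900 * 2790 / 525
= 8091000 / 525
= 15411.43 m

15411.43


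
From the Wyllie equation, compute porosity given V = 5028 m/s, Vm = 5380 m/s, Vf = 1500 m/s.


1/V - 1/Vm = 1/5028 - 1/5380 = 1.301e-05
1/Vf - 1/Vm = 1/1500 - 1/5380 = 0.00048079
phi = 1.301e-05 / 0.00048079 = 0.0271

0.0271


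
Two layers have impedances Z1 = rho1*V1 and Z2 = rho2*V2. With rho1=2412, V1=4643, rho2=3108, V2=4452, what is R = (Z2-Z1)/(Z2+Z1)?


Z1 = 2412 * 4643 = 11198916
Z2 = 3108 * 4452 = 13836816
R = (13836816 - 11198916) / (13836816 + 11198916) = 2637900 / 25035732 = 0.1054

0.1054


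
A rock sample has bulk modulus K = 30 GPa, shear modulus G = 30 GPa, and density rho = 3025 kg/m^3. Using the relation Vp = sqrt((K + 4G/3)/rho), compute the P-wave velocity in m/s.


First compute the effective modulus:
K + 4G/3 = 30e9 + 4*30e9/3 = 70000000000.0 Pa
Then divide by density:
70000000000.0 / 3025 = 23140495.8678 Pa/(kg/m^3)
Take the square root:
Vp = sqrt(23140495.8678) = 4810.46 m/s

4810.46


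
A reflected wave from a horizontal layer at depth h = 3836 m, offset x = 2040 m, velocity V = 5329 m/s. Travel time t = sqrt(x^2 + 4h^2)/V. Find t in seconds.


x^2 + 4h^2 = 2040^2 + 4*3836^2 = 4161600 + 58859584 = 63021184
sqrt(63021184) = 7938.5883
t = 7938.5883 / 5329 = 1.4897 s

1.4897


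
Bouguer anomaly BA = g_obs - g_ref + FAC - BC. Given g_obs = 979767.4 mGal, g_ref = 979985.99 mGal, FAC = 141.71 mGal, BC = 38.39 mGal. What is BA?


BA = g_obs - g_ref + FAC - BC
= 979767.4 - 979985.99 + 141.71 - 38.39
= -115.27 mGal

-115.27


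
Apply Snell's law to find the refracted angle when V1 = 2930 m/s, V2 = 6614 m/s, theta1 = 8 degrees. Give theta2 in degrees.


sin(theta1) = sin(8 deg) = 0.139173
sin(theta2) = V2/V1 * sin(theta1) = 6614/2930 * 0.139173 = 0.314161
theta2 = arcsin(0.314161) = 18.3102 degrees

18.3102


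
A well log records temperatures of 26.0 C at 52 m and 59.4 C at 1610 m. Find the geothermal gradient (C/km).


dT = 59.4 - 26.0 = 33.4 C
dz = 1610 - 52 = 1558 m
gradient = dT/dz * 1000 = 33.4/1558 * 1000 = 21.4377 C/km

21.4377


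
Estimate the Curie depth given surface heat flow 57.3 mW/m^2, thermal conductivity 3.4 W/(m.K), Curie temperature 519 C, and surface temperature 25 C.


T_Curie - T_surf = 519 - 25 = 494 C
Convert q to W/m^2: 57.3 mW/m^2 = 0.0573 W/m^2
d = 494 * 3.4 / 0.0573 = 29312.39 m

29312.39


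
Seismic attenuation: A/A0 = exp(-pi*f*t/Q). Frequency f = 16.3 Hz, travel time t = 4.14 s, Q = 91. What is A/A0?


pi*f*t/Q = pi*16.3*4.14/91 = 2.329681
A/A0 = exp(-2.329681) = 0.097327

0.097327


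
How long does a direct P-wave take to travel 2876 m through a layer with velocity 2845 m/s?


t = x / V
= 2876 / 2845
= 1.0109 s

1.0109


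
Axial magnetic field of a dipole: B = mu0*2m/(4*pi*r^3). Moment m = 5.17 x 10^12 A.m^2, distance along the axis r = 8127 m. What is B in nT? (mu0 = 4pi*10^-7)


m = 5.17 x 10^12 = 5170000000000 A.m^2
2m = 10340000000000 A.m^2
r^3 = 8127^3 = 536773144383
B = (4pi*10^-7) * 10340000000000 / (4*pi * 536773144383) * 1e9
= 12993627.215247 / 6745290268151.7 * 1e9
= 1926.3259 nT

1926.3259


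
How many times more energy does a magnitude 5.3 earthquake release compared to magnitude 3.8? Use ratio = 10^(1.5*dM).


M2 - M1 = 5.3 - 3.8 = 1.5
1.5 * 1.5 = 2.25
ratio = 10^2.25 = 177.83

177.83


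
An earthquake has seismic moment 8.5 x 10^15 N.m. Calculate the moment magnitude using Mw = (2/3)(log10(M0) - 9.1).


log10(M0) = log10(8.5 x 10^15) = 15.9294
Mw = 2/3 * (15.9294 - 9.1)
= 2/3 * 6.8294
= 4.55

4.55


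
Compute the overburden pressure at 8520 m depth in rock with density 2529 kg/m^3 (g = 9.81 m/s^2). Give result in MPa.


P = rho * g * z / 1e6
= 2529 * 9.81 * 8520 / 1e6
= 211376854.8 / 1e6
= 211.3769 MPa

211.3769


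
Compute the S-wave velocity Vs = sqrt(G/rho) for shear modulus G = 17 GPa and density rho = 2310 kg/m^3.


Convert G to Pa: G = 17e9 Pa
Compute G/rho = 17e9 / 2310 = 7359307.3593
Vs = sqrt(7359307.3593) = 2712.8 m/s

2712.8


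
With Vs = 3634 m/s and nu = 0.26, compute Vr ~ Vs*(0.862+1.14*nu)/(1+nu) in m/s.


Numerator factor = 0.862 + 1.14*0.26 = 1.1584
Denominator = 1 + 0.26 = 1.26
Vr = 3634 * 1.1584 / 1.26 = 3340.97 m/s

3340.97


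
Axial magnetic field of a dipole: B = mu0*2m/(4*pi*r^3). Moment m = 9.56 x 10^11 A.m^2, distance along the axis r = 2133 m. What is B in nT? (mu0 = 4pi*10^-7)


m = 9.56 x 10^11 = 956000000000 A.m^2
2m = 1912000000000 A.m^2
r^3 = 2133^3 = 9704486637
B = (4pi*10^-7) * 1912000000000 / (4*pi * 9704486637) * 1e9
= 2402690.061465 / 121950175702.64 * 1e9
= 19702.2271 nT

19702.2271


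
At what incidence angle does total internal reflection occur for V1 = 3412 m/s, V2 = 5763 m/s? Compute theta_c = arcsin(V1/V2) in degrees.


V1/V2 = 3412/5763 = 0.592053
theta_c = arcsin(0.592053) = 36.3028 degrees

36.3028


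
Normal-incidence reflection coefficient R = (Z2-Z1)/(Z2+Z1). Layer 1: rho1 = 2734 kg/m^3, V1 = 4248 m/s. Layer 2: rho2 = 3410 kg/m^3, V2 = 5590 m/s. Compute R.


Z1 = 2734 * 4248 = 11614032
Z2 = 3410 * 5590 = 19061900
R = (19061900 - 11614032) / (19061900 + 11614032) = 7447868 / 30675932 = 0.2428

0.2428


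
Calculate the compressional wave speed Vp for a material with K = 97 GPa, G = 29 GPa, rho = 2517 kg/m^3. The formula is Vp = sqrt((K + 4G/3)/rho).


First compute the effective modulus:
K + 4G/3 = 97e9 + 4*29e9/3 = 135666666666.67 Pa
Then divide by density:
135666666666.67 / 2517 = 53900145.6761 Pa/(kg/m^3)
Take the square root:
Vp = sqrt(53900145.6761) = 7341.67 m/s

7341.67


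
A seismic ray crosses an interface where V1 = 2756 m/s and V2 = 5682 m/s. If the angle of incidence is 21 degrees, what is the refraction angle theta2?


sin(theta1) = sin(21 deg) = 0.358368
sin(theta2) = V2/V1 * sin(theta1) = 5682/2756 * 0.358368 = 0.738841
theta2 = arcsin(0.738841) = 47.6328 degrees

47.6328


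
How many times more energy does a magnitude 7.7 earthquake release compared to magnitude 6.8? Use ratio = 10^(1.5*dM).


M2 - M1 = 7.7 - 6.8 = 0.9
1.5 * 0.9 = 1.35
ratio = 10^1.35 = 22.39

22.39


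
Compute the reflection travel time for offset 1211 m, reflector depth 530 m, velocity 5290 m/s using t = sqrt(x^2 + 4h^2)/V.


x^2 + 4h^2 = 1211^2 + 4*530^2 = 1466521 + 1123600 = 2590121
sqrt(2590121) = 1609.3853
t = 1609.3853 / 5290 = 0.3042 s

0.3042


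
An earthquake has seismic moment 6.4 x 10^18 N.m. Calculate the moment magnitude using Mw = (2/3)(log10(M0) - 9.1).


log10(M0) = log10(6.4 x 10^18) = 18.8062
Mw = 2/3 * (18.8062 - 9.1)
= 2/3 * 9.7062
= 6.47

6.47


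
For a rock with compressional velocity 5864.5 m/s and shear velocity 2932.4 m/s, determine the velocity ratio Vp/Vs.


Vp/Vs = 5864.5 / 2932.4
= 1.9999

1.9999


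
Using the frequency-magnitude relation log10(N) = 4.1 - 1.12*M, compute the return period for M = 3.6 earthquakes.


log10(N) = 4.1 - 1.12*3.6 = 0.068
N = 10^0.068 = 1.169499
T = 1/N = 1/1.169499 = 0.8551 years

0.8551


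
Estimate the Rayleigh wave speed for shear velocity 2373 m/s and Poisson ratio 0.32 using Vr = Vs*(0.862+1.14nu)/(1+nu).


Numerator factor = 0.862 + 1.14*0.32 = 1.2268
Denominator = 1 + 0.32 = 1.32
Vr = 2373 * 1.2268 / 1.32 = 2205.45 m/s

2205.45


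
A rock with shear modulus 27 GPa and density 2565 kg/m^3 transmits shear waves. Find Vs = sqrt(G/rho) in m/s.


Convert G to Pa: G = 27e9 Pa
Compute G/rho = 27e9 / 2565 = 10526315.7895
Vs = sqrt(10526315.7895) = 3244.43 m/s

3244.43


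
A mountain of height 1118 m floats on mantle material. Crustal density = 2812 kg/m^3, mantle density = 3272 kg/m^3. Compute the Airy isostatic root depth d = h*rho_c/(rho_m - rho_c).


rho_m - rho_c = 3272 - 2812 = 460
d = 1118 * 2812 / 460
= 3143816 / 460
= 6834.38 m

6834.38


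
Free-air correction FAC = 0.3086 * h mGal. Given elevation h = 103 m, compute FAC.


FAC = 0.3086 * h
= 0.3086 * 103
= 31.7858 mGal

31.7858


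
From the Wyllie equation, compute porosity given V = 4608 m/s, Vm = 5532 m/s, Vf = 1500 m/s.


1/V - 1/Vm = 1/4608 - 1/5532 = 3.625e-05
1/Vf - 1/Vm = 1/1500 - 1/5532 = 0.0004859
phi = 3.625e-05 / 0.0004859 = 0.0746

0.0746


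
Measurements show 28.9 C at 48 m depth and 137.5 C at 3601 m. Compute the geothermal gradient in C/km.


dT = 137.5 - 28.9 = 108.6 C
dz = 3601 - 48 = 3553 m
gradient = dT/dz * 1000 = 108.6/3553 * 1000 = 30.5657 C/km

30.5657


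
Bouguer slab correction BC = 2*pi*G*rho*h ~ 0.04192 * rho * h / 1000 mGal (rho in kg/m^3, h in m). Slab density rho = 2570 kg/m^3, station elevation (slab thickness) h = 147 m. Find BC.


BC = 0.04192 * rho * h / 1000
= 0.04192 * 2570 * 147 / 1000
= 15.837 mGal

15.837


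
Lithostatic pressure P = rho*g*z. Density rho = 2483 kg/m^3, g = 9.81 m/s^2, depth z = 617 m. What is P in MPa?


P = rho * g * z / 1e6
= 2483 * 9.81 * 617 / 1e6
= 15029027.91 / 1e6
= 15.029 MPa

15.029


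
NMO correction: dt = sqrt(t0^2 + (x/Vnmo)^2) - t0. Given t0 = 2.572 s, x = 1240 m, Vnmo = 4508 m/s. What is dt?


x/Vnmo = 1240/4508 = 0.275067
(x/Vnmo)^2 = 0.075662
t0^2 = 6.615184
sqrt(6.615184 + 0.075662) = 2.586667
dt = 2.586667 - 2.572 = 0.014667

0.014667


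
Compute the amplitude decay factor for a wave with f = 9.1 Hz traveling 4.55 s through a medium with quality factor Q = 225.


pi*f*t/Q = pi*9.1*4.55/225 = 0.578123
A/A0 = exp(-0.578123) = 0.56095

0.56095


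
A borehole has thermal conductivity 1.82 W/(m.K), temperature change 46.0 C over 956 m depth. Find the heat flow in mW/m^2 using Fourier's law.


q = k * dT / dz * 1000
= 1.82 * 46.0 / 956 * 1000
= 0.087573 * 1000
= 87.5732 mW/m^2

87.5732


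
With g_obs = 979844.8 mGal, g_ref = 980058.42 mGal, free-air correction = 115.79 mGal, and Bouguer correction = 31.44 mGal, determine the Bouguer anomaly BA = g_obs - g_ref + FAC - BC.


BA = g_obs - g_ref + FAC - BC
= 979844.8 - 980058.42 + 115.79 - 31.44
= -129.27 mGal

-129.27


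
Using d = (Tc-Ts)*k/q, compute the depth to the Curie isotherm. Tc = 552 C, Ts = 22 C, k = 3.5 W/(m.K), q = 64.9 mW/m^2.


T_Curie - T_surf = 552 - 22 = 530 C
Convert q to W/m^2: 64.9 mW/m^2 = 0.0649 W/m^2
d = 530 * 3.5 / 0.0649 = 28582.43 m

28582.43


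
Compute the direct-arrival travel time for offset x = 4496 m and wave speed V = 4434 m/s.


t = x / V
= 4496 / 4434
= 1.014 s

1.014


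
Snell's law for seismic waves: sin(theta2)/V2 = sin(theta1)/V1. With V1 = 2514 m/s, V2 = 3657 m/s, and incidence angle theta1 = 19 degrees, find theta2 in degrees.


sin(theta1) = sin(19 deg) = 0.325568
sin(theta2) = V2/V1 * sin(theta1) = 3657/2514 * 0.325568 = 0.473589
theta2 = arcsin(0.473589) = 28.2675 degrees

28.2675


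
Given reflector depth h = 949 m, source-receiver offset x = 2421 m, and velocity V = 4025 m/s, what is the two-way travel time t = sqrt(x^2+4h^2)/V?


x^2 + 4h^2 = 2421^2 + 4*949^2 = 5861241 + 3602404 = 9463645
sqrt(9463645) = 3076.3038
t = 3076.3038 / 4025 = 0.7643 s

0.7643


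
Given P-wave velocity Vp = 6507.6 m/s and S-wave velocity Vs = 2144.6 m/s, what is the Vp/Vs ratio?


Vp/Vs = 6507.6 / 2144.6
= 3.0344

3.0344


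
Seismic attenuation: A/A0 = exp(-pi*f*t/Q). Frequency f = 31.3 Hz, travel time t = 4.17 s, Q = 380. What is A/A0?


pi*f*t/Q = pi*31.3*4.17/380 = 1.079063
A/A0 = exp(-1.079063) = 0.339914

0.339914


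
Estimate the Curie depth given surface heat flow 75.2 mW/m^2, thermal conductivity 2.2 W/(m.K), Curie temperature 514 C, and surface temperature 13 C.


T_Curie - T_surf = 514 - 13 = 501 C
Convert q to W/m^2: 75.2 mW/m^2 = 0.0752 W/m^2
d = 501 * 2.2 / 0.0752 = 14656.91 m

14656.91


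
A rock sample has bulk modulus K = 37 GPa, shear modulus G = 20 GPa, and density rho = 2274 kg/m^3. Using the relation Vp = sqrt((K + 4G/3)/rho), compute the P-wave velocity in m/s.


First compute the effective modulus:
K + 4G/3 = 37e9 + 4*20e9/3 = 63666666666.67 Pa
Then divide by density:
63666666666.67 / 2274 = 27997654.6467 Pa/(kg/m^3)
Take the square root:
Vp = sqrt(27997654.6467) = 5291.28 m/s

5291.28


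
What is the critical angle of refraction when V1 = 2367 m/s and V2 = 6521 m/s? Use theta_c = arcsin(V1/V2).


V1/V2 = 2367/6521 = 0.362981
theta_c = arcsin(0.362981) = 21.2834 degrees

21.2834


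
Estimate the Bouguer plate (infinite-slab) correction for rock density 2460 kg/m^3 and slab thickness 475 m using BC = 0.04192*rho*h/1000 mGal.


BC = 0.04192 * rho * h / 1000
= 0.04192 * 2460 * 475 / 1000
= 48.9835 mGal

48.9835


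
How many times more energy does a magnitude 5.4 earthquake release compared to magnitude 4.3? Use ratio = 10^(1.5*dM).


M2 - M1 = 5.4 - 4.3 = 1.1
1.5 * 1.1 = 1.65
ratio = 10^1.65 = 44.67

44.67


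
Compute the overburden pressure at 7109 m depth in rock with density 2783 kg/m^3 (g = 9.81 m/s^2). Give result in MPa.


P = rho * g * z / 1e6
= 2783 * 9.81 * 7109 / 1e6
= 194084444.07 / 1e6
= 194.0844 MPa

194.0844


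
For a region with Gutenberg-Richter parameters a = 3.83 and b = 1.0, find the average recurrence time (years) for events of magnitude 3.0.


log10(N) = 3.83 - 1.0*3.0 = 0.83
N = 10^0.83 = 6.76083
T = 1/N = 1/6.76083 = 0.1479 years

0.1479


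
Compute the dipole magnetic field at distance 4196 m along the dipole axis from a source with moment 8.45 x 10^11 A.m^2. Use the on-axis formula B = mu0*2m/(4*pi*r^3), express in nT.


m = 8.45 x 10^11 = 845000000000 A.m^2
2m = 1690000000000 A.m^2
r^3 = 4196^3 = 73876521536
B = (4pi*10^-7) * 1690000000000 / (4*pi * 73876521536) * 1e9
= 2123716.633827 / 928359749321.06 * 1e9
= 2287.6009 nT

2287.6009


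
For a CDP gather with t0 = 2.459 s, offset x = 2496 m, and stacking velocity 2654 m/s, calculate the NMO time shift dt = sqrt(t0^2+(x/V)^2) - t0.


x/Vnmo = 2496/2654 = 0.940467
(x/Vnmo)^2 = 0.884479
t0^2 = 6.046681
sqrt(6.046681 + 0.884479) = 2.63271
dt = 2.63271 - 2.459 = 0.17371

0.17371


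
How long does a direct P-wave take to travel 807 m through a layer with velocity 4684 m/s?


t = x / V
= 807 / 4684
= 0.1723 s

0.1723


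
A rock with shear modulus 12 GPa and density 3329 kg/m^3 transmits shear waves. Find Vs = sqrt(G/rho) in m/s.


Convert G to Pa: G = 12e9 Pa
Compute G/rho = 12e9 / 3329 = 3604686.0919
Vs = sqrt(3604686.0919) = 1898.6 m/s

1898.6


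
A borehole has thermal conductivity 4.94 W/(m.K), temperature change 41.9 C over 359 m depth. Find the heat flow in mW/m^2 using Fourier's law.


q = k * dT / dz * 1000
= 4.94 * 41.9 / 359 * 1000
= 0.576563 * 1000
= 576.5627 mW/m^2

576.5627


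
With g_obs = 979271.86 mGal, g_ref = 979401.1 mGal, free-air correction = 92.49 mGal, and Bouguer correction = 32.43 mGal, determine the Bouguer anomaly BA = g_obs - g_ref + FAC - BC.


BA = g_obs - g_ref + FAC - BC
= 979271.86 - 979401.1 + 92.49 - 32.43
= -69.18 mGal

-69.18


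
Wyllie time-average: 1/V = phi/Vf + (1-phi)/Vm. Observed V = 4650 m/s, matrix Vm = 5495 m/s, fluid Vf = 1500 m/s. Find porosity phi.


1/V - 1/Vm = 1/4650 - 1/5495 = 3.307e-05
1/Vf - 1/Vm = 1/1500 - 1/5495 = 0.00048468
phi = 3.307e-05 / 0.00048468 = 0.0682

0.0682


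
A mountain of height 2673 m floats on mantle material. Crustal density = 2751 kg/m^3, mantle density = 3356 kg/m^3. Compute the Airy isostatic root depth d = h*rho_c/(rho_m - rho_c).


rho_m - rho_c = 3356 - 2751 = 605
d = 2673 * 2751 / 605
= 7353423 / 605
= 12154.42 m

12154.42


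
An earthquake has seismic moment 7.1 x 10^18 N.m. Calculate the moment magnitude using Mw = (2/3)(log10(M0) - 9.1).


log10(M0) = log10(7.1 x 10^18) = 18.8513
Mw = 2/3 * (18.8513 - 9.1)
= 2/3 * 9.7513
= 6.5

6.5


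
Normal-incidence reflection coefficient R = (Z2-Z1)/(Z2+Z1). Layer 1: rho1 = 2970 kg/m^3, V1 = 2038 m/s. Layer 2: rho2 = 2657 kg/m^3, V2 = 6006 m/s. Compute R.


Z1 = 2970 * 2038 = 6052860
Z2 = 2657 * 6006 = 15957942
R = (15957942 - 6052860) / (15957942 + 6052860) = 9905082 / 22010802 = 0.45

0.45


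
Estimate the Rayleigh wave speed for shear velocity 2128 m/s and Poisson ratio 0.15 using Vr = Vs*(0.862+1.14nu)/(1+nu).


Numerator factor = 0.862 + 1.14*0.15 = 1.033
Denominator = 1 + 0.15 = 1.15
Vr = 2128 * 1.033 / 1.15 = 1911.5 m/s

1911.5


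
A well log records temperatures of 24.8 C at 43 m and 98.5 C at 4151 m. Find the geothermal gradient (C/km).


dT = 98.5 - 24.8 = 73.7 C
dz = 4151 - 43 = 4108 m
gradient = dT/dz * 1000 = 73.7/4108 * 1000 = 17.9406 C/km

17.9406


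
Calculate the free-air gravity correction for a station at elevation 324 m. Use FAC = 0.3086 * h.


FAC = 0.3086 * h
= 0.3086 * 324
= 99.9864 mGal

99.9864


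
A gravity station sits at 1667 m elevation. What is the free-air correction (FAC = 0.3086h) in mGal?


FAC = 0.3086 * h
= 0.3086 * 1667
= 514.4362 mGal

514.4362


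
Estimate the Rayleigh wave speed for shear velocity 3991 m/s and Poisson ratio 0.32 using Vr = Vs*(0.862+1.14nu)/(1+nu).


Numerator factor = 0.862 + 1.14*0.32 = 1.2268
Denominator = 1 + 0.32 = 1.32
Vr = 3991 * 1.2268 / 1.32 = 3709.21 m/s

3709.21


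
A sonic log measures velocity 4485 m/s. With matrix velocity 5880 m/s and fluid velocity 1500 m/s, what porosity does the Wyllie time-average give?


1/V - 1/Vm = 1/4485 - 1/5880 = 5.29e-05
1/Vf - 1/Vm = 1/1500 - 1/5880 = 0.0004966
phi = 5.29e-05 / 0.0004966 = 0.1065

0.1065


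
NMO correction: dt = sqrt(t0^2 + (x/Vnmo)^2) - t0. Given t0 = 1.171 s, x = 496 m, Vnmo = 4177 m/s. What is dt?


x/Vnmo = 496/4177 = 0.118746
(x/Vnmo)^2 = 0.0141
t0^2 = 1.371241
sqrt(1.371241 + 0.0141) = 1.177005
dt = 1.177005 - 1.171 = 0.006005

0.006005


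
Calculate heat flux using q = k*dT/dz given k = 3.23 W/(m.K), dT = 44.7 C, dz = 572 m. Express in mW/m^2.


q = k * dT / dz * 1000
= 3.23 * 44.7 / 572 * 1000
= 0.252414 * 1000
= 252.4143 mW/m^2

252.4143


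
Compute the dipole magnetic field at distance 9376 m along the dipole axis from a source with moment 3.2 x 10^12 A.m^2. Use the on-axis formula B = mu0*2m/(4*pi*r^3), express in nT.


m = 3.2 x 10^12 = 3200000000000 A.m^2
2m = 6400000000000 A.m^2
r^3 = 9376^3 = 824238309376
B = (4pi*10^-7) * 6400000000000 / (4*pi * 824238309376) * 1e9
= 8042477.19319 / 10357684070171.65 * 1e9
= 776.4745 nT

776.4745


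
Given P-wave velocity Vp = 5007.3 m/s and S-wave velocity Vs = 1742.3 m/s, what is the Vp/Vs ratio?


Vp/Vs = 5007.3 / 1742.3
= 2.874

2.874


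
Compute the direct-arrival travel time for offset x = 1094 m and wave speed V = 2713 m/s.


t = x / V
= 1094 / 2713
= 0.4032 s

0.4032


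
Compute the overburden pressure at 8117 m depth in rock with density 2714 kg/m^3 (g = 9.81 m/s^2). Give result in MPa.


P = rho * g * z / 1e6
= 2714 * 9.81 * 8117 / 1e6
= 216109767.78 / 1e6
= 216.1098 MPa

216.1098


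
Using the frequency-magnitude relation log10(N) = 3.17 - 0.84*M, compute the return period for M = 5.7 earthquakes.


log10(N) = 3.17 - 0.84*5.7 = -1.618
N = 10^-1.618 = 0.024099
T = 1/N = 1/0.024099 = 41.4954 years

41.4954


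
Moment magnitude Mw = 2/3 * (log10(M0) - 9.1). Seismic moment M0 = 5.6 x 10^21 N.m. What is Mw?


log10(M0) = log10(5.6 x 10^21) = 21.7482
Mw = 2/3 * (21.7482 - 9.1)
= 2/3 * 12.6482
= 8.43

8.43


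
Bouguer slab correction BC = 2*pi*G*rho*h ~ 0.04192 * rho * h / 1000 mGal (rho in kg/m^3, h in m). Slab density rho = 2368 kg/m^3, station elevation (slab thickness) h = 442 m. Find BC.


BC = 0.04192 * rho * h / 1000
= 0.04192 * 2368 * 442 / 1000
= 43.8758 mGal

43.8758


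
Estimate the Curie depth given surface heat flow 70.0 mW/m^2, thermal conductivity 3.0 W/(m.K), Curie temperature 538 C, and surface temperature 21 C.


T_Curie - T_surf = 538 - 21 = 517 C
Convert q to W/m^2: 70.0 mW/m^2 = 0.07 W/m^2
d = 517 * 3.0 / 0.07 = 22157.14 m

22157.14


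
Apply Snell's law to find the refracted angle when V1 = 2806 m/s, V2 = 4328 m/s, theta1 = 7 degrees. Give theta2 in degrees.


sin(theta1) = sin(7 deg) = 0.121869
sin(theta2) = V2/V1 * sin(theta1) = 4328/2806 * 0.121869 = 0.187972
theta2 = arcsin(0.187972) = 10.8345 degrees

10.8345


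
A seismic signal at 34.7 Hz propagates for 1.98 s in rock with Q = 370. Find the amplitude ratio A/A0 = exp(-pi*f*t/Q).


pi*f*t/Q = pi*34.7*1.98/370 = 0.583368
A/A0 = exp(-0.583368) = 0.558016

0.558016


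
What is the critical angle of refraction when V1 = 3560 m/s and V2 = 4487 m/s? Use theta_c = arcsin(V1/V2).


V1/V2 = 3560/4487 = 0.793403
theta_c = arcsin(0.793403) = 52.5047 degrees

52.5047


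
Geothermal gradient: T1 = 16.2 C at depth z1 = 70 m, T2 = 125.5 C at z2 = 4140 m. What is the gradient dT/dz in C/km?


dT = 125.5 - 16.2 = 109.3 C
dz = 4140 - 70 = 4070 m
gradient = dT/dz * 1000 = 109.3/4070 * 1000 = 26.855 C/km

26.855


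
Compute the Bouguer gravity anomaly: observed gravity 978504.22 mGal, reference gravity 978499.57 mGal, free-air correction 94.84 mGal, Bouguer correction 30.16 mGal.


BA = g_obs - g_ref + FAC - BC
= 978504.22 - 978499.57 + 94.84 - 30.16
= 69.33 mGal

69.33


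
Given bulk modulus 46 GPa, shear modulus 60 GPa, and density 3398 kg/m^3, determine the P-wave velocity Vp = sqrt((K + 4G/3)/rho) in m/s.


First compute the effective modulus:
K + 4G/3 = 46e9 + 4*60e9/3 = 126000000000.0 Pa
Then divide by density:
126000000000.0 / 3398 = 37080635.668 Pa/(kg/m^3)
Take the square root:
Vp = sqrt(37080635.668) = 6089.39 m/s

6089.39


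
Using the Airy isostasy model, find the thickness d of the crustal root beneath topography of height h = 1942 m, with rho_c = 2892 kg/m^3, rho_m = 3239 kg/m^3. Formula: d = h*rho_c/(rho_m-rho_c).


rho_m - rho_c = 3239 - 2892 = 347
d = 1942 * 2892 / 347
= 5616264 / 347
= 16185.2 m

16185.2


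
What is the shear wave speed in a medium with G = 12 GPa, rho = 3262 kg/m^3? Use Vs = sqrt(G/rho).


Convert G to Pa: G = 12e9 Pa
Compute G/rho = 12e9 / 3262 = 3678724.7088
Vs = sqrt(3678724.7088) = 1918.0 m/s

1918.0


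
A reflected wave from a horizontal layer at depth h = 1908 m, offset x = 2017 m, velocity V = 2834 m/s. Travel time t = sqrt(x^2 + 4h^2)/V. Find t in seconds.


x^2 + 4h^2 = 2017^2 + 4*1908^2 = 4068289 + 14561856 = 18630145
sqrt(18630145) = 4316.2652
t = 4316.2652 / 2834 = 1.523 s

1.523


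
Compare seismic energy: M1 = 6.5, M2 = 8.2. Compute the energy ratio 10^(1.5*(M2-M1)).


M2 - M1 = 8.2 - 6.5 = 1.7
1.5 * 1.7 = 2.55
ratio = 10^2.55 = 354.81

354.81


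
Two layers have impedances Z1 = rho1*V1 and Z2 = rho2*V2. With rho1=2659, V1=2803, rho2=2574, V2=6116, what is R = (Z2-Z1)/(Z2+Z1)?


Z1 = 2659 * 2803 = 7453177
Z2 = 2574 * 6116 = 15742584
R = (15742584 - 7453177) / (15742584 + 7453177) = 8289407 / 23195761 = 0.3574

0.3574


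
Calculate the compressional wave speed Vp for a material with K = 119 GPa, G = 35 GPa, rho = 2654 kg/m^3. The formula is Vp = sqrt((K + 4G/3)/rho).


First compute the effective modulus:
K + 4G/3 = 119e9 + 4*35e9/3 = 165666666666.67 Pa
Then divide by density:
165666666666.67 / 2654 = 62421502.1351 Pa/(kg/m^3)
Take the square root:
Vp = sqrt(62421502.1351) = 7900.73 m/s

7900.73


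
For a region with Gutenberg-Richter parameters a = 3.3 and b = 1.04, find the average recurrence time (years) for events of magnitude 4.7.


log10(N) = 3.3 - 1.04*4.7 = -1.588
N = 10^-1.588 = 0.025823
T = 1/N = 1/0.025823 = 38.7258 years

38.7258


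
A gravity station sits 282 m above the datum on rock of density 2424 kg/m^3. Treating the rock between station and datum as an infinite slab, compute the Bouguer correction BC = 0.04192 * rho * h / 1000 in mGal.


BC = 0.04192 * rho * h / 1000
= 0.04192 * 2424 * 282 / 1000
= 28.6552 mGal

28.6552


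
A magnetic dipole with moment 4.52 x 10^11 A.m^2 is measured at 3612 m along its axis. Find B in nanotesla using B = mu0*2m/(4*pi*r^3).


m = 4.52 x 10^11 = 452000000000 A.m^2
2m = 904000000000 A.m^2
r^3 = 3612^3 = 47124116928
B = (4pi*10^-7) * 904000000000 / (4*pi * 47124116928) * 1e9
= 1135999.903538 / 592179118191.64 * 1e9
= 1918.3383 nT

1918.3383


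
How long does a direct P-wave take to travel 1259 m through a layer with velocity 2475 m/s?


t = x / V
= 1259 / 2475
= 0.5087 s

0.5087


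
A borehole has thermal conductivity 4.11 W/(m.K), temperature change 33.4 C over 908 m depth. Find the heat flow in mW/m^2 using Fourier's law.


q = k * dT / dz * 1000
= 4.11 * 33.4 / 908 * 1000
= 0.151183 * 1000
= 151.1828 mW/m^2

151.1828


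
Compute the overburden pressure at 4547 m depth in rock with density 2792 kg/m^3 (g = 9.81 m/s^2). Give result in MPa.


P = rho * g * z / 1e6
= 2792 * 9.81 * 4547 / 1e6
= 124540147.44 / 1e6
= 124.5401 MPa

124.5401


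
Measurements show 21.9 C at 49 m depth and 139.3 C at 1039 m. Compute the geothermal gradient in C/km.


dT = 139.3 - 21.9 = 117.4 C
dz = 1039 - 49 = 990 m
gradient = dT/dz * 1000 = 117.4/990 * 1000 = 118.5859 C/km

118.5859
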